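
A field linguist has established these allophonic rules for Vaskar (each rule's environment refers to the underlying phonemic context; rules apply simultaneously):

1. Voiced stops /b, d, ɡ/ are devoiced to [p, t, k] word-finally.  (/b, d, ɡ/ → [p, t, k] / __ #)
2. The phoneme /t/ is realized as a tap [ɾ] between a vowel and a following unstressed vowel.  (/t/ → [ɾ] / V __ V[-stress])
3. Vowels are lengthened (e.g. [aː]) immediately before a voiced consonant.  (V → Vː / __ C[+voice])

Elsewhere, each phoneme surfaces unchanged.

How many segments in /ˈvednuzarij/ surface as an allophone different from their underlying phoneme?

4

Segments that undergo a rule: /e/ → [eː] (rule 3); /u/ → [uː] (rule 3); /a/ → [aː] (rule 3); /i/ → [iː] (rule 3).
All other segments surface unchanged.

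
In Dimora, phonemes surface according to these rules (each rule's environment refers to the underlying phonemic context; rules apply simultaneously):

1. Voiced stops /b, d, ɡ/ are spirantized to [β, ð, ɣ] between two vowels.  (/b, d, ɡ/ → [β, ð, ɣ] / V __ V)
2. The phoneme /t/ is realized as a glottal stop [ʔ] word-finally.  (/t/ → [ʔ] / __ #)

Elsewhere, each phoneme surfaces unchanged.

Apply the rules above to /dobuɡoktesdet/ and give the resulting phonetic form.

[doβuɣoktesdeʔ]

/d/ (word-initial) fails the environment for rule 1, so it stays [d].
/o/ (between /d/ and /b/): no rule targets it → [o].
/b/ — between /o/ and /u/, between two vowels — surfaces as [β] (rule 1).
/u/ (between /b/ and /ɡ/) is unaffected → [u].
/ɡ/ — between /u/ and /o/, between two vowels — surfaces as [ɣ] (rule 1).
/o/ (between /ɡ/ and /k/): no rule targets it → [o].
/k/ stays [k].
/t/ (between /k/ and /e/) fails the environment for rule 2, so it stays [t].
/e/ stays [e].
/s/ — not in any rule's target class → [s].
/d/ (between /s/ and /e/) is in the target of rule 1 but the environment (between two vowels) is not met → [d].
/e/ (between /d/ and /t/) is unaffected → [e].
/t/ — word-final, word-finally — surfaces as [ʔ] (rule 2).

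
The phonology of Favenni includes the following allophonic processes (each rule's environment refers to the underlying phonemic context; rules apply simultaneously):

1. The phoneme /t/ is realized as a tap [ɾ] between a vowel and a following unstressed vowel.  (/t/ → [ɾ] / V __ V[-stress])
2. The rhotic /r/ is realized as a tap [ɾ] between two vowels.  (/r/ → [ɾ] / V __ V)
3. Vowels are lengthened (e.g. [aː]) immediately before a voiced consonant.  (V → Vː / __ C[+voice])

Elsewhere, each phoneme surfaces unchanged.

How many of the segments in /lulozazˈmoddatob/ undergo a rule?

Segments that undergo a rule: /u/ → [uː] (rule 3); /o/ → [oː] (rule 3); /a/ → [aː] (rule 3); /o/ → [oː] (rule 3); /t/ → [ɾ] (rule 1); /o/ → [oː] (rule 3).
All other segments surface unchanged.

6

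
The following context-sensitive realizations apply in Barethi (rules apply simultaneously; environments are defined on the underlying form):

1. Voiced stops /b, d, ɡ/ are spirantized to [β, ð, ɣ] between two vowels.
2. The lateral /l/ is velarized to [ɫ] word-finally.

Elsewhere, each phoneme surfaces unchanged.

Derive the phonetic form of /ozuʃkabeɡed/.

/o/ — not in any rule's target class → [o].
/z/ — not in any rule's target class → [z].
/u/ (between /z/ and /ʃ/): no rule targets it → [u].
/ʃ/ (between /u/ and /k/) is unaffected → [ʃ].
/k/ (between /ʃ/ and /a/): no rule targets it → [k].
/a/ stays [a].
Rule 1 applies to /b/ (between /a/ and /e/: between two vowels) → [β].
/e/ (between /b/ and /ɡ/) is unaffected → [e].
Rule 1 applies to /ɡ/ (between /e/ and /e/: between two vowels) → [ɣ].
/e/ (between /ɡ/ and /d/) is unaffected → [e].
/d/ (word-final) is in the target of rule 1 but the environment (between two vowels) is not met → [d].

[ozuʃkaβeɣed]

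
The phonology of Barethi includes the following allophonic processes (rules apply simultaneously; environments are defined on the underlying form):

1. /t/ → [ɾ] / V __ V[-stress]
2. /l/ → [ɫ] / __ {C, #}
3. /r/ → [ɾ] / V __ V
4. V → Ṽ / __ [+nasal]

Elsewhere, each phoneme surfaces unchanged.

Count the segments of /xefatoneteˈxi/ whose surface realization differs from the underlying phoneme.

3

Segments that undergo a rule: /t/ → [ɾ] (rule 1); /o/ → [õ] (rule 4); /t/ → [ɾ] (rule 1).
All other segments surface unchanged.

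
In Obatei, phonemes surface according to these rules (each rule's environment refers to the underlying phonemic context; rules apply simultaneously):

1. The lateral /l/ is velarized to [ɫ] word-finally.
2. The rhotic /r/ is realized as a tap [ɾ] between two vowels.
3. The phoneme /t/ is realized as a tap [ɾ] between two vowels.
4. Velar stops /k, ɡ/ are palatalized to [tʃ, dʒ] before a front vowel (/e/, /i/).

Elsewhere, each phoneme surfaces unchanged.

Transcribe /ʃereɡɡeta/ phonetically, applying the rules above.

[ʃeɾeɡdʒeɾa]

/ʃ/ stays [ʃ].
/e/ (between /ʃ/ and /r/) is unaffected → [e].
/r/ (between /e/ and /e/): between two vowels, so rule 2 applies → [ɾ].
/e/ (between /r/ and /ɡ/): no rule targets it → [e].
/ɡ/ — between /e/ and /ɡ/; rule 4 does not apply here → [ɡ].
/ɡ/ (between /ɡ/ and /e/): before a front vowel, so rule 4 applies → [dʒ].
/e/ (between /ɡ/ and /t/): no rule targets it → [e].
/t/ (between /e/ and /a/) occurs between two vowels → [ɾ] by rule 3.
/a/ stays [a].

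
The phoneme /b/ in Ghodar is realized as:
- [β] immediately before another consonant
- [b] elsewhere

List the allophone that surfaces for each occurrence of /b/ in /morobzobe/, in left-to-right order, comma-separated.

[β], [b]

Occurrence 1 (position 5): immediately before another consonant → [β].
Occurrence 2 (position 8): no conditioning environment matches → elsewhere allophone [b].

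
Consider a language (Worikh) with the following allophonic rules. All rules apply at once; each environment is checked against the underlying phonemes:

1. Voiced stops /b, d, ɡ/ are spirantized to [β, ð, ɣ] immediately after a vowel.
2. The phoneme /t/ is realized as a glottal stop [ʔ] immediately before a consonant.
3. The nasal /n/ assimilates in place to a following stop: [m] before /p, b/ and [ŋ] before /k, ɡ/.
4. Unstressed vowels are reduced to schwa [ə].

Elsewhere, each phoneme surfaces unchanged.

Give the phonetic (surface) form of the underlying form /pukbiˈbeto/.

/p/ stays [p].
Rule 4 applies to /u/ (between /p/ and /k/: in an unstressed syllable) → [ə].
/k/ (between /u/ and /b/) is unaffected → [k].
/b/ — between /k/ and /i/; rule 1 does not apply here → [b].
/i/ (between /b/ and /b/): in an unstressed syllable, so rule 4 applies → [ə].
/b/ (between /i/ and /e/): immediately after a vowel, so rule 1 applies → [β].
/e/ — between /b/ and /t/; rule 4 does not apply here → [e].
/t/ (between /e/ and /o/): rule 2 targets it, but not immediately before a consonant → unchanged [t].
Rule 4 applies to /o/ (word-final: in an unstressed syllable) → [ə].

[pəkbəˈβetə]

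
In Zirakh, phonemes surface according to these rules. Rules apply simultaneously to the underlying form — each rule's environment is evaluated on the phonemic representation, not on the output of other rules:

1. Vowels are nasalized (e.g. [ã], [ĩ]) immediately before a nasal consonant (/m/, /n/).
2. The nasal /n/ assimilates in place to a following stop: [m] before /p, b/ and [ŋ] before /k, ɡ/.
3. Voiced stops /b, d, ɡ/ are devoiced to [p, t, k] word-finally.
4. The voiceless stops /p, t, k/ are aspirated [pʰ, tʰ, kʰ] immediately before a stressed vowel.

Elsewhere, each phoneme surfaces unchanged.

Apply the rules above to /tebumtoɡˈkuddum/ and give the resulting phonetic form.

/t/ (word-initial) is in the target of rule 4 but the environment (immediately before a stressed vowel) is not met → [t].
/e/ (between /t/ and /b/): rule 1 targets it, but not before a nasal consonant → unchanged [e].
/b/ (between /e/ and /u/) fails the environment for rule 3, so it stays [b].
/u/ (between /b/ and /m/) occurs before a nasal consonant → [ũ] by rule 1.
/t/ (between /m/ and /o/) is in the target of rule 4 but the environment (immediately before a stressed vowel) is not met → [t].
/o/ (between /t/ and /ɡ/) fails the environment for rule 1, so it stays [o].
/ɡ/ (between /o/ and /k/) fails the environment for rule 3, so it stays [ɡ].
/k/ meets the environment for rule 4 (immediately before a stressed vowel) → [kʰ].
/u/ — between /k/ and /d/; rule 1 does not apply here → [u].
/d/ — between /u/ and /d/; rule 3 does not apply here → [d].
/d/ — between /d/ and /u/; rule 3 does not apply here → [d].
/u/ (between /d/ and /m/) occurs before a nasal consonant → [ũ] by rule 1.

[tebũmtoɡˈkʰuddũm]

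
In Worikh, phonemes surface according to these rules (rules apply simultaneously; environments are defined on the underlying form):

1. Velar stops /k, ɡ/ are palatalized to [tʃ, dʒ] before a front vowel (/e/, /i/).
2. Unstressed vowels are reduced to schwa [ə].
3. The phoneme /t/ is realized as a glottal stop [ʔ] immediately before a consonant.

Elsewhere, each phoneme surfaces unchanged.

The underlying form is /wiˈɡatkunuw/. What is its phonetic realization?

[wəˈɡaʔkənəw]

/w/ (word-initial) is unaffected → [w].
Rule 2 applies to /i/ (between /w/ and /ɡ/: in an unstressed syllable) → [ə].
/ɡ/ (between /i/ and /a/) is in the target of rule 1 but the environment (before a front vowel) is not met → [ɡ].
/a/ (between /ɡ/ and /t/) fails the environment for rule 2, so it stays [a].
/t/ (between /a/ and /k/): immediately before a consonant, so rule 3 applies → [ʔ].
/k/ (between /t/ and /u/) fails the environment for rule 1, so it stays [k].
/u/ (between /k/ and /n/): in an unstressed syllable, so rule 2 applies → [ə].
/n/ (between /u/ and /u/): no rule targets it → [n].
/u/ (between /n/ and /w/): in an unstressed syllable, so rule 2 applies → [ə].
/w/ — not in any rule's target class → [w].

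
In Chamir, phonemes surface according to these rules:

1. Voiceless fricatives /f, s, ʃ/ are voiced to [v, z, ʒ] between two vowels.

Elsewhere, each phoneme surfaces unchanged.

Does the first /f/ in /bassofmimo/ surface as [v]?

/f/ (between /o/ and /m/) is in the target of rule 1 but the environment (between two vowels) is not met → [f].
The actual realization is [f], not [v].

No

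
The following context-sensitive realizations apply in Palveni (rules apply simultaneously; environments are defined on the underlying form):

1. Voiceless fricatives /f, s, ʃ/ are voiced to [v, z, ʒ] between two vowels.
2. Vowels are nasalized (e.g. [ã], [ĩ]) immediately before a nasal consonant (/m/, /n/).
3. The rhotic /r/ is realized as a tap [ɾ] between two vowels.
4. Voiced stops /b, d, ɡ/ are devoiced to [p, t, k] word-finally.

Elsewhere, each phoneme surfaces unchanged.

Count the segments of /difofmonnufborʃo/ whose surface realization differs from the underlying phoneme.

2

Segments that undergo a rule: /f/ → [v] (rule 1); /o/ → [õ] (rule 2).
All other segments surface unchanged.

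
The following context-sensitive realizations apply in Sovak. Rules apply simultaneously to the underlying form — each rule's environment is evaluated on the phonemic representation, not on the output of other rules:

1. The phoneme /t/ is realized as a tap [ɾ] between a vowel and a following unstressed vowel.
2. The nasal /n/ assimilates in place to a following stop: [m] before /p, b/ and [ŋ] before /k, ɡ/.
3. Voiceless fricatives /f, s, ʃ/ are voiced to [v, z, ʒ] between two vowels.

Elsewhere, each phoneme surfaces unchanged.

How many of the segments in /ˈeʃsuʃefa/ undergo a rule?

2

Segments that undergo a rule: /ʃ/ → [ʒ] (rule 3); /f/ → [v] (rule 3).
All other segments surface unchanged.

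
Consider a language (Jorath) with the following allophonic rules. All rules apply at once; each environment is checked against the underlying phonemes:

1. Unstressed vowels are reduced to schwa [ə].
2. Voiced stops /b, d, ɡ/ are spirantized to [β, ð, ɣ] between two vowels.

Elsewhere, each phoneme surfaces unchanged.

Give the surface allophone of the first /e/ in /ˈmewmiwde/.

[e]

/e/ (between /m/ and /w/) fails the environment for rule 1, so it stays [e].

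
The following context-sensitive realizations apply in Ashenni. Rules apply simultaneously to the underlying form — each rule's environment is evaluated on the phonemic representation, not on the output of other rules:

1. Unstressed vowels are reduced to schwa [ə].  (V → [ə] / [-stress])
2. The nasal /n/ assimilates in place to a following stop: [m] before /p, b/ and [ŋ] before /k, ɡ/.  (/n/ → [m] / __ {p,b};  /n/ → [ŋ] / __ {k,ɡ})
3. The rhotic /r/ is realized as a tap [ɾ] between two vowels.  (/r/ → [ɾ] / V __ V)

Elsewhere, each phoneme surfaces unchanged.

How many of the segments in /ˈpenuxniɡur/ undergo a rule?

Segments that undergo a rule: /u/ → [ə] (rule 1); /i/ → [ə] (rule 1); /u/ → [ə] (rule 1).
All other segments surface unchanged.

3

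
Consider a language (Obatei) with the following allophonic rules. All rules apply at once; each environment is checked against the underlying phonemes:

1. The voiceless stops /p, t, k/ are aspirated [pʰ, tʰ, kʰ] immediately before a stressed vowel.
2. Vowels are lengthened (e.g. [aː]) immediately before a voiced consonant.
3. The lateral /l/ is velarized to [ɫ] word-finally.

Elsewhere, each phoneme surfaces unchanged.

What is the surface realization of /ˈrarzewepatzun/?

[ˈraːrzeːwepatzuːn]

/r/ stays [r].
/a/ meets the environment for rule 2 (before a voiced consonant) → [aː].
/r/ (between /a/ and /z/) is unaffected → [r].
/z/ (between /r/ and /e/): no rule targets it → [z].
/e/ — between /z/ and /w/, before a voiced consonant — surfaces as [eː] (rule 2).
/w/ (between /e/ and /e/) is unaffected → [w].
/e/ (between /w/ and /p/): rule 2 targets it, but not before a voiced consonant → unchanged [e].
/p/ — between /e/ and /a/; rule 1 does not apply here → [p].
/a/ (between /p/ and /t/) fails the environment for rule 2, so it stays [a].
/t/ (between /a/ and /z/) fails the environment for rule 1, so it stays [t].
/z/ — not in any rule's target class → [z].
/u/ (between /z/ and /n/): before a voiced consonant, so rule 2 applies → [uː].
/n/ — not in any rule's target class → [n].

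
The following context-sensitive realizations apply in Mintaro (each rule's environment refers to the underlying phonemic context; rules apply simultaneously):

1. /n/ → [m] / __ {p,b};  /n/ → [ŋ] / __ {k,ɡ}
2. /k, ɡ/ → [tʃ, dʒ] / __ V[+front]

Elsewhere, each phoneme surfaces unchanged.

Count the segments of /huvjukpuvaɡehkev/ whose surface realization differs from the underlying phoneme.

Segments that undergo a rule: /ɡ/ → [dʒ] (rule 2); /k/ → [tʃ] (rule 2).
All other segments surface unchanged.

2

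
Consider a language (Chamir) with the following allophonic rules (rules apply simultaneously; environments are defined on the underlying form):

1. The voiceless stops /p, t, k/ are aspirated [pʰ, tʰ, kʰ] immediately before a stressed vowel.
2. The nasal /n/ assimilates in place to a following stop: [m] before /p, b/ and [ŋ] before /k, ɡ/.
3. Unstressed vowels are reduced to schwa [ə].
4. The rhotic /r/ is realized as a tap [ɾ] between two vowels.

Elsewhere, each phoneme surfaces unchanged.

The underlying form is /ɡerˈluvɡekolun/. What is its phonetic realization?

[ɡərˈluvɡəkələn]

/e/ (between /ɡ/ and /r/) occurs in an unstressed syllable → [ə] by rule 3.
/r/ (between /e/ and /l/) fails the environment for rule 4, so it stays [r].
/u/ (between /l/ and /v/) is in the target of rule 3 but the environment (in an unstressed syllable) is not met → [u].
Rule 3 applies to /e/ (between /ɡ/ and /k/: in an unstressed syllable) → [ə].
/k/ (between /e/ and /o/): rule 1 targets it, but not immediately before a stressed vowel → unchanged [k].
/o/ — between /k/ and /l/, in an unstressed syllable — surfaces as [ə] (rule 3).
/u/ (between /l/ and /n/): in an unstressed syllable, so rule 3 applies → [ə].
/n/ (word-final) fails the environment for rule 2, so it stays [n].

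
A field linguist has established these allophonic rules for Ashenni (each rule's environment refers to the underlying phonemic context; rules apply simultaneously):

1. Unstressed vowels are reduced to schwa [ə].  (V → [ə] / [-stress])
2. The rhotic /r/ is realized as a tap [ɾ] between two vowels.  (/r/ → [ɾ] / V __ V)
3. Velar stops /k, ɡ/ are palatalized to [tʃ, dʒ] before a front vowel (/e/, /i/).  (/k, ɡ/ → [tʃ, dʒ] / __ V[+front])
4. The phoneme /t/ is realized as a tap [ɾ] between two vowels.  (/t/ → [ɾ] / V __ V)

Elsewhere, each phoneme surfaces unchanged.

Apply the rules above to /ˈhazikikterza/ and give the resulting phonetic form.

/h/ stays [h].
/a/ (between /h/ and /z/) fails the environment for rule 1, so it stays [a].
/z/ stays [z].
/i/ (between /z/ and /k/): in an unstressed syllable, so rule 1 applies → [ə].
/k/ — between /i/ and /i/, before a front vowel — surfaces as [tʃ] (rule 3).
/i/ — between /k/ and /k/, in an unstressed syllable — surfaces as [ə] (rule 1).
/k/ (between /i/ and /t/) fails the environment for rule 3, so it stays [k].
/t/ — between /k/ and /e/; rule 4 does not apply here → [t].
/e/ (between /t/ and /r/): in an unstressed syllable, so rule 1 applies → [ə].
/r/ (between /e/ and /z/) is in the target of rule 2 but the environment (between two vowels) is not met → [r].
/z/ (between /r/ and /a/): no rule targets it → [z].
/a/ (word-final) occurs in an unstressed syllable → [ə] by rule 1.

[ˈhazətʃəktərzə]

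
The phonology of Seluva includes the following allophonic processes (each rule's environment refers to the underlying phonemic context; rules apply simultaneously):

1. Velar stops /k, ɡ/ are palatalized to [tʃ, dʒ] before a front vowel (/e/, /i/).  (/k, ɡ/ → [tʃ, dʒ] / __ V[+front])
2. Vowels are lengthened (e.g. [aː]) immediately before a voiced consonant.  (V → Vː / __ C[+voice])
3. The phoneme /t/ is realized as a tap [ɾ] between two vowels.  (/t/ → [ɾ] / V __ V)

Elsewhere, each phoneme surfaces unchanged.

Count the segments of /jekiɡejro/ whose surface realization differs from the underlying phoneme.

4

Segments that undergo a rule: /k/ → [tʃ] (rule 1); /i/ → [iː] (rule 2); /ɡ/ → [dʒ] (rule 1); /e/ → [eː] (rule 2).
All other segments surface unchanged.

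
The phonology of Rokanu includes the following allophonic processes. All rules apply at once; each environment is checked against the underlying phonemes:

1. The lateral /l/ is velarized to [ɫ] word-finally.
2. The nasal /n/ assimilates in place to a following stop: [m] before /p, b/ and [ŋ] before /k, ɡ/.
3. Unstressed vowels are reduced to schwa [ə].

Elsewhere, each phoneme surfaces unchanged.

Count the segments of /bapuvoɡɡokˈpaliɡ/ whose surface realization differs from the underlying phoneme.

Segments that undergo a rule: /a/ → [ə] (rule 3); /u/ → [ə] (rule 3); /o/ → [ə] (rule 3); /o/ → [ə] (rule 3); /i/ → [ə] (rule 3).
All other segments surface unchanged.

5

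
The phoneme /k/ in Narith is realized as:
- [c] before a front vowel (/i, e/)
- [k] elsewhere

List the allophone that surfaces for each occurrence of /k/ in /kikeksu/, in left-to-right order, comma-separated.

Occurrence 1 (position 1): before a front vowel → [c].
Occurrence 2 (position 3): before a front vowel → [c].
Occurrence 3 (position 5): no conditioning environment matches → elsewhere allophone [k].

[c], [c], [k]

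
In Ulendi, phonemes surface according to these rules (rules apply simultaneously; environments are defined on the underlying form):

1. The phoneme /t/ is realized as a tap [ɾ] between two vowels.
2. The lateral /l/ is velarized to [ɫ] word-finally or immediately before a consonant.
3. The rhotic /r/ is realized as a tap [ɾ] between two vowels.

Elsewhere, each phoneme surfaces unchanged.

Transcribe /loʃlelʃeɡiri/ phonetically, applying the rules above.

/l/ (word-initial) fails the environment for rule 2, so it stays [l].
/o/ (between /l/ and /ʃ/): no rule targets it → [o].
/ʃ/ stays [ʃ].
/l/ (between /ʃ/ and /e/): rule 2 targets it, but not word-finally or immediately before a consonant → unchanged [l].
/e/ (between /l/ and /l/): no rule targets it → [e].
/l/ — between /e/ and /ʃ/, word-finally or immediately before a consonant — surfaces as [ɫ] (rule 2).
/ʃ/ stays [ʃ].
/e/ (between /ʃ/ and /ɡ/): no rule targets it → [e].
/ɡ/ — not in any rule's target class → [ɡ].
/i/ (between /ɡ/ and /r/): no rule targets it → [i].
/r/ (between /i/ and /i/): between two vowels, so rule 3 applies → [ɾ].
/i/ (word-final): no rule targets it → [i].

[loʃleɫʃeɡiɾi]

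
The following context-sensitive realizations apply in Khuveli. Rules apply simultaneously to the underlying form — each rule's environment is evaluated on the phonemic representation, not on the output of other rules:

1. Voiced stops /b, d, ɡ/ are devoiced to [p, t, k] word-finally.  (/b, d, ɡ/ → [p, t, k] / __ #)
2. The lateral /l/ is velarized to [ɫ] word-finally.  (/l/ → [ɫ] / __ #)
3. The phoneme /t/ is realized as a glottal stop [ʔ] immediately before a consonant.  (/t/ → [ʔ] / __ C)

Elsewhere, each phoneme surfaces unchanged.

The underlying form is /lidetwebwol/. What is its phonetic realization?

[lideʔwebwoɫ]

/l/ (word-initial): rule 2 targets it, but not word-finally → unchanged [l].
/i/ (between /l/ and /d/) is unaffected → [i].
/d/ (between /i/ and /e/): rule 1 targets it, but not word-finally → unchanged [d].
/e/ (between /d/ and /t/) is unaffected → [e].
/t/ (between /e/ and /w/) occurs immediately before a consonant → [ʔ] by rule 3.
/w/ (between /t/ and /e/): no rule targets it → [w].
/e/ — not in any rule's target class → [e].
/b/ — between /e/ and /w/; rule 1 does not apply here → [b].
/w/ (between /b/ and /o/) is unaffected → [w].
/o/ (between /w/ and /l/) is unaffected → [o].
/l/ meets the environment for rule 2 (word-finally) → [ɫ].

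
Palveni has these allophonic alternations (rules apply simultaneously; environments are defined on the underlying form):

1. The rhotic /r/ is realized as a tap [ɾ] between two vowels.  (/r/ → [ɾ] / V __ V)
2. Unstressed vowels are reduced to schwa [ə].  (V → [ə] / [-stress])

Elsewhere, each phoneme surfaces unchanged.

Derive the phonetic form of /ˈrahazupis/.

[ˈrahəzəpəs]

/r/ (word-initial) is in the target of rule 1 but the environment (between two vowels) is not met → [r].
/a/ — between /r/ and /h/; rule 2 does not apply here → [a].
Rule 2 applies to /a/ (between /h/ and /z/: in an unstressed syllable) → [ə].
/u/ — between /z/ and /p/, in an unstressed syllable — surfaces as [ə] (rule 2).
/i/ (between /p/ and /s/) occurs in an unstressed syllable → [ə] by rule 2.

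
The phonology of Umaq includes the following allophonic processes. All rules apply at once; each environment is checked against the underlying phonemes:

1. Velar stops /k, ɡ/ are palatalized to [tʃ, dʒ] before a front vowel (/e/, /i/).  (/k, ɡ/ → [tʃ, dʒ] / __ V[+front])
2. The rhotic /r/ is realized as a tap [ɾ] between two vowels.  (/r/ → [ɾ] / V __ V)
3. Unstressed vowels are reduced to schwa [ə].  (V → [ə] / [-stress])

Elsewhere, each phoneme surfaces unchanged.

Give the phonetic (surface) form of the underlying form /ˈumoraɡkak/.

[ˈuməɾəɡkək]

/u/ (word-initial): rule 3 targets it, but not in an unstressed syllable → unchanged [u].
/m/ (between /u/ and /o/) is unaffected → [m].
Rule 3 applies to /o/ (between /m/ and /r/: in an unstressed syllable) → [ə].
Rule 2 applies to /r/ (between /o/ and /a/: between two vowels) → [ɾ].
/a/ meets the environment for rule 3 (in an unstressed syllable) → [ə].
/ɡ/ (between /a/ and /k/) fails the environment for rule 1, so it stays [ɡ].
/k/ (between /ɡ/ and /a/) fails the environment for rule 1, so it stays [k].
/a/ — between /k/ and /k/, in an unstressed syllable — surfaces as [ə] (rule 3).
/k/ — word-final; rule 1 does not apply here → [k].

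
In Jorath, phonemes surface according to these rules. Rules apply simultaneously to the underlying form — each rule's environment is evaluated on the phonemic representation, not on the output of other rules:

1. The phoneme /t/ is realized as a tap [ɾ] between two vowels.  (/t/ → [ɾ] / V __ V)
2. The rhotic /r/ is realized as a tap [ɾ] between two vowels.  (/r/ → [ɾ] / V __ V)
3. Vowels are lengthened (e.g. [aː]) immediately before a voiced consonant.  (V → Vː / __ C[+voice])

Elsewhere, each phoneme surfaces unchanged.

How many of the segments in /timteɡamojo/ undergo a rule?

4

Segments that undergo a rule: /i/ → [iː] (rule 3); /e/ → [eː] (rule 3); /a/ → [aː] (rule 3); /o/ → [oː] (rule 3).
All other segments surface unchanged.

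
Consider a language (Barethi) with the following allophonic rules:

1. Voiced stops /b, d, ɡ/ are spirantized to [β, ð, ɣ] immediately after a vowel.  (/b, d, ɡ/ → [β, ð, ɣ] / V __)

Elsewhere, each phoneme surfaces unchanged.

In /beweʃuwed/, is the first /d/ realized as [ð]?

Yes

Rule 1 applies to /d/ (word-final: immediately after a vowel) → [ð].
The actual realization is [ð], which matches [ð].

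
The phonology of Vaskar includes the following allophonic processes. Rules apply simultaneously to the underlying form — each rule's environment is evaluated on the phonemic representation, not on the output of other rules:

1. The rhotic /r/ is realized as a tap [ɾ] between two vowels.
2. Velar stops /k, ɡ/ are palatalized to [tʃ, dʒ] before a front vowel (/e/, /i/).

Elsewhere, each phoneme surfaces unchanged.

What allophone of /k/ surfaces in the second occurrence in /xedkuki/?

[tʃ]

/k/ meets the environment for rule 2 (before a front vowel) → [tʃ].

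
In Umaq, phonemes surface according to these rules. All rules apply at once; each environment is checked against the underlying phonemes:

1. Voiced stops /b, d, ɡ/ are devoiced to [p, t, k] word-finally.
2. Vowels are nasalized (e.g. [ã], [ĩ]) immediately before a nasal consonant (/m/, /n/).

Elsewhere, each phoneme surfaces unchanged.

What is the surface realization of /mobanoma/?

[mobãnõma]

/o/ (between /m/ and /b/): rule 2 targets it, but not before a nasal consonant → unchanged [o].
/b/ (between /o/ and /a/) fails the environment for rule 1, so it stays [b].
/a/ (between /b/ and /n/): before a nasal consonant, so rule 2 applies → [ã].
/o/ (between /n/ and /m/) occurs before a nasal consonant → [õ] by rule 2.
/a/ — word-final; rule 2 does not apply here → [a].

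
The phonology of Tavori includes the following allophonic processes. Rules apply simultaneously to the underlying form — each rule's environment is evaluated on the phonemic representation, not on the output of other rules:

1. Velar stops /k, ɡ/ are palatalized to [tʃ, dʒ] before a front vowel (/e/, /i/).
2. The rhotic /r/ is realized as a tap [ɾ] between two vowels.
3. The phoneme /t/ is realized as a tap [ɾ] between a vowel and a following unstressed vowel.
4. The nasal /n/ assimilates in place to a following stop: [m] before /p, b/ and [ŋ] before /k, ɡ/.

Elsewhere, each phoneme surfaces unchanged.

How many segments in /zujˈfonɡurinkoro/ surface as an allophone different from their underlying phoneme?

Segments that undergo a rule: /n/ → [ŋ] (rule 4); /r/ → [ɾ] (rule 2); /n/ → [ŋ] (rule 4); /r/ → [ɾ] (rule 2).
All other segments surface unchanged.

4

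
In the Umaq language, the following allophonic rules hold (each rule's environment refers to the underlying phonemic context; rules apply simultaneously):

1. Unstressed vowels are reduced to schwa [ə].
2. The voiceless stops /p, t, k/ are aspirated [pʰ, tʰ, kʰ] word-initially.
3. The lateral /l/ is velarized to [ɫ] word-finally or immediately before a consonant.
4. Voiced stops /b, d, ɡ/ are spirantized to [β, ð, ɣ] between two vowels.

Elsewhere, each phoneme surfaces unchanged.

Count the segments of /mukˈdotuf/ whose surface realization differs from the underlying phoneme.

2

Segments that undergo a rule: /u/ → [ə] (rule 1); /u/ → [ə] (rule 1).
All other segments surface unchanged.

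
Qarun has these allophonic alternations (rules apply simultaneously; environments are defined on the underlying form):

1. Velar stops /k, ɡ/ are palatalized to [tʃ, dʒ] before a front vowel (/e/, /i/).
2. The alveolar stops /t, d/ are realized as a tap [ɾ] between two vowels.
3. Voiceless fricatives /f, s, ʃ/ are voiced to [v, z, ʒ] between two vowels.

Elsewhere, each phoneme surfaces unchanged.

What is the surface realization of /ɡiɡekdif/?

Rule 1 applies to /ɡ/ (word-initial: before a front vowel) → [dʒ].
/i/ (between /ɡ/ and /ɡ/): no rule targets it → [i].
Rule 1 applies to /ɡ/ (between /i/ and /e/: before a front vowel) → [dʒ].
/e/ stays [e].
/k/ — between /e/ and /d/; rule 1 does not apply here → [k].
/d/ — between /k/ and /i/; rule 2 does not apply here → [d].
/i/ (between /d/ and /f/): no rule targets it → [i].
/f/ (word-final): rule 3 targets it, but not between two vowels → unchanged [f].

[dʒidʒekdif]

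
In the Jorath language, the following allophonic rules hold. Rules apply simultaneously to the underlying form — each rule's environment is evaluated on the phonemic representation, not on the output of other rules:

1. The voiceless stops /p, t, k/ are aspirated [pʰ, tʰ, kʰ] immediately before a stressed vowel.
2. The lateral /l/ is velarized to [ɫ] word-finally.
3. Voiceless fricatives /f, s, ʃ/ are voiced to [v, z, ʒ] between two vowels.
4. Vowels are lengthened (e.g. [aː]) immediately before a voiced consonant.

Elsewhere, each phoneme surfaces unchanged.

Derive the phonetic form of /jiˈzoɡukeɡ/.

/i/ (between /j/ and /z/): before a voiced consonant, so rule 4 applies → [iː].
/o/ — between /z/ and /ɡ/, before a voiced consonant — surfaces as [oː] (rule 4).
/u/ (between /ɡ/ and /k/) is in the target of rule 4 but the environment (before a voiced consonant) is not met → [u].
/k/ (between /u/ and /e/): rule 1 targets it, but not immediately before a stressed vowel → unchanged [k].
/e/ (between /k/ and /ɡ/) occurs before a voiced consonant → [eː] by rule 4.

[jiːˈzoːɡukeːɡ]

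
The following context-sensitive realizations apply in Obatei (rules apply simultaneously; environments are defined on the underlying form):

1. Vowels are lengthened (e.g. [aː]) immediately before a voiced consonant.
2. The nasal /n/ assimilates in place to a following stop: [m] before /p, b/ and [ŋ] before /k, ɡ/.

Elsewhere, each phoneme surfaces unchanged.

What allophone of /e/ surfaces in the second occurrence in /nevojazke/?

/e/ (word-final): rule 1 targets it, but not before a voiced consonant → unchanged [e].

[e]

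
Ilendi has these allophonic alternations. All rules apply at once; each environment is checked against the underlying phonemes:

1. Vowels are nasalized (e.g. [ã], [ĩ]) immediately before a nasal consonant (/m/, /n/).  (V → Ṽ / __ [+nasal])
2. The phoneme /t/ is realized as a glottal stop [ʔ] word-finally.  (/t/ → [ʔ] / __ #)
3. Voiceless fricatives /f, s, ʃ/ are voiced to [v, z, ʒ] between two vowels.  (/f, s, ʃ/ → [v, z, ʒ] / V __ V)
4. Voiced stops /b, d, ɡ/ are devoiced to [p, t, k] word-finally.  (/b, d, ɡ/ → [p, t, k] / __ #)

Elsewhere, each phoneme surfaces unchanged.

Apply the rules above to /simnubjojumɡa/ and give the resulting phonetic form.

/s/ (word-initial): rule 3 targets it, but not between two vowels → unchanged [s].
/i/ (between /s/ and /m/): before a nasal consonant, so rule 1 applies → [ĩ].
/m/ (between /i/ and /n/): no rule targets it → [m].
/n/ stays [n].
/u/ — between /n/ and /b/; rule 1 does not apply here → [u].
/b/ (between /u/ and /j/) is in the target of rule 4 but the environment (word-finally) is not met → [b].
/j/ stays [j].
/o/ (between /j/ and /j/) is in the target of rule 1 but the environment (before a nasal consonant) is not met → [o].
/j/ — not in any rule's target class → [j].
/u/ (between /j/ and /m/) occurs before a nasal consonant → [ũ] by rule 1.
/m/ stays [m].
/ɡ/ — between /m/ and /a/; rule 4 does not apply here → [ɡ].
/a/ (word-final) fails the environment for rule 1, so it stays [a].

[sĩmnubjojũmɡa]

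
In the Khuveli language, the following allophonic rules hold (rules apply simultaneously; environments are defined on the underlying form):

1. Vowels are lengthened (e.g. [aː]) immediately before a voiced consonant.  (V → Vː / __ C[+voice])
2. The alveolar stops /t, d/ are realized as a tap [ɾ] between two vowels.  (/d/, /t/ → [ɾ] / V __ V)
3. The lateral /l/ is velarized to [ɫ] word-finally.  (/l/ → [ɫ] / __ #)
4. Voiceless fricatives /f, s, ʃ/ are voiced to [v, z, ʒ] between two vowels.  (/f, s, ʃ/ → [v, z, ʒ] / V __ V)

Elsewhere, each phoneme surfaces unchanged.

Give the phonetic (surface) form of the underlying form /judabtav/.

[juːɾaːbtaːv]

/j/ (word-initial): no rule targets it → [j].
/u/ — between /j/ and /d/, before a voiced consonant — surfaces as [uː] (rule 1).
/d/ (between /u/ and /a/): between two vowels, so rule 2 applies → [ɾ].
/a/ — between /d/ and /b/, before a voiced consonant — surfaces as [aː] (rule 1).
/b/ (between /a/ and /t/): no rule targets it → [b].
/t/ (between /b/ and /a/): rule 2 targets it, but not between two vowels → unchanged [t].
/a/ — between /t/ and /v/, before a voiced consonant — surfaces as [aː] (rule 1).
/v/ (word-final) is unaffected → [v].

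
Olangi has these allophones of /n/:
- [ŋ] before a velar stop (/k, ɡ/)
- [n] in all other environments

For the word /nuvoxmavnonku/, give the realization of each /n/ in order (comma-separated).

[n], [n], [ŋ]

Occurrence 1 (position 1): no conditioning environment matches → elsewhere allophone [n].
Occurrence 2 (position 9): no conditioning environment matches → elsewhere allophone [n].
Occurrence 3 (position 11): before a velar stop → [ŋ].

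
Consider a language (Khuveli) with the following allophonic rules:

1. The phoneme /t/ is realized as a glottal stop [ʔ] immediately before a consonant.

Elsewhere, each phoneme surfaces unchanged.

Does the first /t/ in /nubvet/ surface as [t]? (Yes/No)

/t/ (word-final) fails the environment for rule 1, so it stays [t].
The actual realization is [t], which matches [t].

Yes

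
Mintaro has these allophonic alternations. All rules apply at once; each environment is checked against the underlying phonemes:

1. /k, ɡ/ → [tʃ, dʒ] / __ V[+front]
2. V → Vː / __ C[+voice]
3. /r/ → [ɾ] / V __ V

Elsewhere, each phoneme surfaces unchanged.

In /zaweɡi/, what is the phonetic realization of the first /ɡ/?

[dʒ]

/ɡ/ (between /e/ and /i/): before a front vowel, so rule 1 applies → [dʒ].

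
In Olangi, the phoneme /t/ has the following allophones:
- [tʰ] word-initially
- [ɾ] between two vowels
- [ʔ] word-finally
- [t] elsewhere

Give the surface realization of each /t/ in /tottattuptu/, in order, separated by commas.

Occurrence 1 (position 1): word-initially → [tʰ].
Occurrence 2 (position 3): no conditioning environment matches → elsewhere allophone [t].
Occurrence 3 (position 4): no conditioning environment matches → elsewhere allophone [t].
Occurrence 4 (position 6): no conditioning environment matches → elsewhere allophone [t].
Occurrence 5 (position 7): no conditioning environment matches → elsewhere allophone [t].
Occurrence 6 (position 10): no conditioning environment matches → elsewhere allophone [t].

[tʰ], [t], [t], [t], [t], [t]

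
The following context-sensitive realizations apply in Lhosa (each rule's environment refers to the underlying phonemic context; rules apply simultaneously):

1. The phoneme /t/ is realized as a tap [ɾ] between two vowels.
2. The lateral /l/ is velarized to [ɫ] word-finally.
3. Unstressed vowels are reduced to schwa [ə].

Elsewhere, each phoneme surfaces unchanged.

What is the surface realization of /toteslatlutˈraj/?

/t/ (word-initial) is in the target of rule 1 but the environment (between two vowels) is not met → [t].
Rule 3 applies to /o/ (between /t/ and /t/: in an unstressed syllable) → [ə].
Rule 1 applies to /t/ (between /o/ and /e/: between two vowels) → [ɾ].
/e/ (between /t/ and /s/) occurs in an unstressed syllable → [ə] by rule 3.
/s/ (between /e/ and /l/): no rule targets it → [s].
/l/ (between /s/ and /a/) fails the environment for rule 2, so it stays [l].
/a/ (between /l/ and /t/) occurs in an unstressed syllable → [ə] by rule 3.
/t/ (between /a/ and /l/) is in the target of rule 1 but the environment (between two vowels) is not met → [t].
/l/ (between /t/ and /u/): rule 2 targets it, but not word-finally → unchanged [l].
/u/ — between /l/ and /t/, in an unstressed syllable — surfaces as [ə] (rule 3).
/t/ (between /u/ and /r/) fails the environment for rule 1, so it stays [t].
/r/ stays [r].
/a/ (between /r/ and /j/) fails the environment for rule 3, so it stays [a].
/j/ (word-final): no rule targets it → [j].

[təɾəslətlətˈraj]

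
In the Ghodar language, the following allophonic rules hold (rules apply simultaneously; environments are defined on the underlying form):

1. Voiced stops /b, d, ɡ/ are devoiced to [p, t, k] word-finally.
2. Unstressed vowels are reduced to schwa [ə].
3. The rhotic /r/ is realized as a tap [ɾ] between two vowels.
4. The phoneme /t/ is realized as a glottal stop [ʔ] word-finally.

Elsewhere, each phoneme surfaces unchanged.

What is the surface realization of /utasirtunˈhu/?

/u/ (word-initial): in an unstressed syllable, so rule 2 applies → [ə].
/t/ (between /u/ and /a/) fails the environment for rule 4, so it stays [t].
/a/ — between /t/ and /s/, in an unstressed syllable — surfaces as [ə] (rule 2).
/s/ (between /a/ and /i/): no rule targets it → [s].
/i/ (between /s/ and /r/): in an unstressed syllable, so rule 2 applies → [ə].
/r/ (between /i/ and /t/) fails the environment for rule 3, so it stays [r].
/t/ (between /r/ and /u/): rule 4 targets it, but not word-finally → unchanged [t].
Rule 2 applies to /u/ (between /t/ and /n/: in an unstressed syllable) → [ə].
/n/ (between /u/ and /h/) is unaffected → [n].
/h/ (between /n/ and /u/) is unaffected → [h].
/u/ — word-final; rule 2 does not apply here → [u].

[ətəsərtənˈhu]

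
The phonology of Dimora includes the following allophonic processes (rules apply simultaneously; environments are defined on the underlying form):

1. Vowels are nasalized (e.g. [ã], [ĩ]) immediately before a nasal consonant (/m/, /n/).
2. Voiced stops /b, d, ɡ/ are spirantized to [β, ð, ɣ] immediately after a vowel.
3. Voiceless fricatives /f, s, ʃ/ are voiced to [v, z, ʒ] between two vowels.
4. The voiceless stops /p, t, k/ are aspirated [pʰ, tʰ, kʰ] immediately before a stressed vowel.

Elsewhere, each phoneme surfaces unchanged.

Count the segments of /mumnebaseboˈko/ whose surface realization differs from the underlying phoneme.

5

Segments that undergo a rule: /u/ → [ũ] (rule 1); /b/ → [β] (rule 2); /s/ → [z] (rule 3); /b/ → [β] (rule 2); /k/ → [kʰ] (rule 4).
All other segments surface unchanged.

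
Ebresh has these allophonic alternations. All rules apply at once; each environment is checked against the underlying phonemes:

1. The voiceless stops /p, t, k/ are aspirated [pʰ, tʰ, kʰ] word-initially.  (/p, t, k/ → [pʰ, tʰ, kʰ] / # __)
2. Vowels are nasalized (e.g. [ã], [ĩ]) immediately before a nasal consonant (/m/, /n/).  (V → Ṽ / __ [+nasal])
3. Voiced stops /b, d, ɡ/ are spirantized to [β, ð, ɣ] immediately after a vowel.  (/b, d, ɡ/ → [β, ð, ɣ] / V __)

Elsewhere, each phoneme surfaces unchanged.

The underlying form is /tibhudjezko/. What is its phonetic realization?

[tʰiβhuðjezko]

/t/ — word-initial, word-initially — surfaces as [tʰ] (rule 1).
/i/ (between /t/ and /b/): rule 2 targets it, but not before a nasal consonant → unchanged [i].
/b/ meets the environment for rule 3 (immediately after a vowel) → [β].
/h/ (between /b/ and /u/) is unaffected → [h].
/u/ — between /h/ and /d/; rule 2 does not apply here → [u].
Rule 3 applies to /d/ (between /u/ and /j/: immediately after a vowel) → [ð].
/j/ stays [j].
/e/ — between /j/ and /z/; rule 2 does not apply here → [e].
/z/ (between /e/ and /k/): no rule targets it → [z].
/k/ — between /z/ and /o/; rule 1 does not apply here → [k].
/o/ (word-final) fails the environment for rule 2, so it stays [o].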